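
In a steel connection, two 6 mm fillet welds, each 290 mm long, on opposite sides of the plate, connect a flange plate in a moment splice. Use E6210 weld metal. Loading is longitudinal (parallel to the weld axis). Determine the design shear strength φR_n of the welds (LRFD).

E62XX → F_EXX = 620 MPa.
Effective throat t_e = 0.707 × 6 = 4.242 mm.
Total length L = 580 mm; A_we = 4.242 × 580 = 2460 mm².
F_nw = 0.6 F_EXX = 0.6 × 620 = 372 MPa.
φR_n = 0.75 × 372 × 2460 × 10⁻³ = 686.4 kN.

φR_n ≈ 686 kN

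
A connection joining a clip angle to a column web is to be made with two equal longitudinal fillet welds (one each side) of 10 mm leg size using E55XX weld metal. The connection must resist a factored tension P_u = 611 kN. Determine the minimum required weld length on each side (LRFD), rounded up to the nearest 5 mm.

E55XX → F_EXX = 550 MPa.
Throat t_e = 0.707 × 10 = 7.07 mm.
φr_n = 0.75 × 0.6 × 550 × 7.07 × 10⁻³ = 1.75 kN/mm.
L_req = P_u / φr_n = 611 / 1.75 = 349.2 mm total.
Per side: 349.2 / 2 = 174.6 mm.
Round up → use L = 175 mm on each side.

L = 175 mm on each side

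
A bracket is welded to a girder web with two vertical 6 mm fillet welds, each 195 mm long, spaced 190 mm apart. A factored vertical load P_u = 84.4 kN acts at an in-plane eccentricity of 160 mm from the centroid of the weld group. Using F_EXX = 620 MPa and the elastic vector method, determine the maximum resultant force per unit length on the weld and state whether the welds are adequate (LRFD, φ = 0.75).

Total weld length L_w = 390 mm. Treat welds as unit-width lines.
Polar moment about centroid: J = 2[d³/12 + d(b/2)²] = 2[195³/12 + 195×95²] = 4756000 mm³.
Direct shear f_v = P/L_w = 84.4×10³ / 390 = 216.4 N/mm (vertical).
Torsion M = P·e = 84.4×10³ × 160 = 13504000 N·mm.
Critical point at (x, y) = (95, 97.5) from centroid. f_tx = M·y/J = 276.9 N/mm; f_ty = M·x/J = 269.8 N/mm.
Resultant f_max = √[f_tx² + (f_v + f_ty)²] = √[276.9² + (216.4 + 269.8)²] = 559.5 N/mm.
Capacity per unit length: φr_n = 0.75 × 0.6 × 620 × (0.707 × 6) = 1184 N/mm.
559.5 ≤ 1184 → adequate.

f_max ≈ 559 N/mm; adequate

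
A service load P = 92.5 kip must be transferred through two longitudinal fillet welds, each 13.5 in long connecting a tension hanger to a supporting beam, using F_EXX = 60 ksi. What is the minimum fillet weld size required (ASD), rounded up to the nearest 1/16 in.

Total weld length L = 27 in.
Required throat t_e = P × Ω / (0.6 F_EXX × L) = 92.5 × 2.0 / (0.6 × 60 × 27) = 0.1903 in.
Required leg w = t_e / 0.707 = 0.2692 in → use 5/16 in.

w = 5/16 in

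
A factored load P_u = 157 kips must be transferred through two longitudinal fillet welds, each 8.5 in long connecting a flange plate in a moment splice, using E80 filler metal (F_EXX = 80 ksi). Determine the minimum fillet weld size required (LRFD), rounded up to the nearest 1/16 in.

Total weld length L = 17 in.
Required throat t_e = P_u / (φ × 0.6 F_EXX × L) = 157 / (0.75 × 0.6 × 80 × 17) = 0.2565 in.
Required leg w = t_e / 0.707 = 0.3629 in → use 3/8 in.

w = 3/8 in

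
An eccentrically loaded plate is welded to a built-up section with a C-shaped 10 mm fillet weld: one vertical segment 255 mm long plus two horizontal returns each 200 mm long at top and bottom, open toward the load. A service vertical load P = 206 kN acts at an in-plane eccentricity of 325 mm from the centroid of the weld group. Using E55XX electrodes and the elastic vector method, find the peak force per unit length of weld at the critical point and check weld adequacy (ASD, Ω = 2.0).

E55XX → F_EXX = 550 MPa.
Total weld length L_w = 655 mm. Treat welds as unit-width lines.
Centroid: x̄ = 2×200×100 / 655 = 61.07 mm from the vertical weld.
Polar moment about centroid: J = I_x + I_y = [255³/12 + 2×200×127.5²] + [255×61.07² + 2(200³/12 + 200×38.93²)] = 10770000 mm³.
Direct shear f_v = P/L_w = 206×10³ / 655 = 314.5 N/mm (vertical).
Torsion M = P·e = 206×10³ × 325 = 66950000 N·mm.
Critical point at (x, y) = (138.9, 127.5) from centroid. f_tx = M·y/J = 792.2 N/mm; f_ty = M·x/J = 863.3 N/mm.
Resultant f_max = √[f_tx² + (f_v + f_ty)²] = √[792.2² + (314.5 + 863.3)²] = 1419 N/mm.
Capacity per unit length: r_n/Ω = (1/2.0) × 0.6 × 550 × (0.707 × 10) = 1167 N/mm.
1419 > 1167 → NOT adequate.

f_max ≈ 1420 N/mm; NOT adequate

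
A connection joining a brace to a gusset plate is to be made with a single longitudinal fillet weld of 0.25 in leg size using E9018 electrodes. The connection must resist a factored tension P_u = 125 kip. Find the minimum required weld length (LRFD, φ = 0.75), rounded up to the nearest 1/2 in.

L = 17.5 in

E90XX → F_EXX = 90 ksi.
Throat t_e = 0.707 × 0.25 = 0.1767 in.
φr_n = 0.75 × 0.6 × 90 × 0.1767 = 7.158 kip/in.
L_req = P_u / φr_n = 125 / 7.158 = 17.46 in total.
Round up → use L = 17.5 in.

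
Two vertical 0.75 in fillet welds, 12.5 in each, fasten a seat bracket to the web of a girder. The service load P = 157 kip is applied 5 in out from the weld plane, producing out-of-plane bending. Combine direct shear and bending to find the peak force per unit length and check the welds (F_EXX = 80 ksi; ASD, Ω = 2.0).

L_w = 2 × 12.5 = 25 in; section modulus (unit throat) S = 2 × L²/6 = 52.08 in².
Direct shear f_v = P/L_w = 157/25 = 6.28 kip/in.
Moment M = P × e = 157 × 5 = 785 kip·in; bending f_b = M/S = 15.07 kip/in.
f_max = √(f_v² + f_b²) = √(6.28² + 15.07²) = 16.33 kip/in.
r_n/Ω = (1/2.0) × 0.6 × 80 × (0.707 × 0.75) = 12.73 kip/in → NOT adequate.

f_max ≈ 16.3 kip/in; NOT adequate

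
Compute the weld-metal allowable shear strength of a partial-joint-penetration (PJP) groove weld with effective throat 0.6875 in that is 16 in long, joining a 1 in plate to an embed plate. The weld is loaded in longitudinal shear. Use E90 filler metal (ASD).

R_n/Ω ≈ 297 kips

E90XX → F_EXX = 90 ksi.
Effective throat (given) t_e = 0.6875 in.
A_we = 0.6875 × 16 = 11 in².
F_nw = 0.6 F_EXX = 54 ksi.
R_n/Ω = (54 × 11) / 2.0 = 297 kips.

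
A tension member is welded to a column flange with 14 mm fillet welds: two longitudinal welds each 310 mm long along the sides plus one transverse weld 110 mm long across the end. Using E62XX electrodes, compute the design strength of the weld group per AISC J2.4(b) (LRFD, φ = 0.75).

φR_n ≈ 2020 kN

E62XX → F_EXX = 620 MPa.
t_e = 0.707 × 14 = 9.898 mm.
R_nwl = 0.6 × 620 × 9.898 × 620 × 10⁻³ = 2283 kN (longitudinal, 2 welds).
R_nwt = 0.6 × 620 × 9.898 × 110 × 10⁻³ = 405 kN (transverse, base value).
(i) R_nwl + R_nwt = 2688 kN; (ii) 0.85 R_nwl + 1.5 R_nwt = 2548 kN.
R_n = max = 2688 kN [governs: (i)]; φR_n = 2016 kN.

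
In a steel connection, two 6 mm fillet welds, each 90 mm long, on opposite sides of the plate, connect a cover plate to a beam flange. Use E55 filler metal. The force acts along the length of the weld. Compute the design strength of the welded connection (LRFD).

φR_n ≈ 189 kN

E55XX → F_EXX = 550 MPa.
Effective throat t_e = 0.707 × 6 = 4.242 mm.
Total length L = 180 mm; A_we = 4.242 × 180 = 763.6 mm².
F_nw = 0.6 F_EXX = 0.6 × 550 = 330 MPa.
φR_n = 0.75 × 330 × 763.6 × 10⁻³ = 189 kN.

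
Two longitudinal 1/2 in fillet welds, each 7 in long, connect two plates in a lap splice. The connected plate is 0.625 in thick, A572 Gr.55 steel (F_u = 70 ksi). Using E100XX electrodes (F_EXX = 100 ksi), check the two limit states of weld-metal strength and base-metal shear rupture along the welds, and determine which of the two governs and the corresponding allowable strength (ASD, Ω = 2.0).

t_e = 0.707 × 0.5 = 0.3535 in; L = 14 in.
Weld metal: R_n/Ω = (1/2.0) × 0.6 × 100 × 0.3535 × 14 = 148.5 kip.
Base metal (shear rupture): R_n/Ω = (1/2.0) × 0.6 × 70 × 0.625 × 14 = 183.8 kip.
Governing: weld metal.

R_n/Ω ≈ 148 kip (weld metal governs)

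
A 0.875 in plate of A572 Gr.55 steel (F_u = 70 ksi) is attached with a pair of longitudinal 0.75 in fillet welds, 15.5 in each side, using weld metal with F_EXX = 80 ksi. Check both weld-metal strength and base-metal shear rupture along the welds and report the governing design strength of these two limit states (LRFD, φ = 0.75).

t_e = 0.707 × 0.75 = 0.5302 in; L = 31 in.
Weld metal: φR_n = 0.75 × 0.6 × 80 × 0.5302 × 31 = 591.8 kip.
Base metal (shear rupture): φR_n = 0.75 × 0.6 × 70 × 0.875 × 31 = 854.4 kip.
Governing: weld metal.

φR_n ≈ 592 kip (weld metal governs)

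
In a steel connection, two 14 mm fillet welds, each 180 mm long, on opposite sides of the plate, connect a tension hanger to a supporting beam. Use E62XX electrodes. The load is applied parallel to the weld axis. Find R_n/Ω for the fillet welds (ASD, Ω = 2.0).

E62XX → F_EXX = 620 MPa.
Effective throat t_e = 0.707 × 14 = 9.898 mm.
Total length L = 360 mm; A_we = 9.898 × 360 = 3563 mm².
F_nw = 0.6 F_EXX = 0.6 × 620 = 372 MPa.
R_n = 372 × 3563 × 10⁻³ = 1326 kN; R_n/Ω = 1326/2.0 = 662.8 kN.

R_n/Ω ≈ 663 kN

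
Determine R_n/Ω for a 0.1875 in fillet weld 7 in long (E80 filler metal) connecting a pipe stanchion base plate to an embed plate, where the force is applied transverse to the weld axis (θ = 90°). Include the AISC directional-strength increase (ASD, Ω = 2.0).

R_n/Ω ≈ 33.4 kips

E80XX → F_EXX = 80 ksi.
t_e = 0.707 × 0.1875 = 0.1326 in; A_we = 0.1326 × 7 = 0.9279 in².
Directional factor: 1.0 + 0.5 sin^1.5(90°) = 1.5.
F_nw = 0.6 × 80 × 1.5 = 72 ksi.
R_n/Ω = (72 × 0.9279) / 2.0 = 33.41 kips.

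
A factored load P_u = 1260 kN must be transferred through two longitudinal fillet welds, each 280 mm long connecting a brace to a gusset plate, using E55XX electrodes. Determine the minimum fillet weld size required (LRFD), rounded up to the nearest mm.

w = 13 mm

E55XX → F_EXX = 550 MPa.
Total weld length L = 560 mm.
Required throat t_e = P_u / (φ × 0.6 F_EXX × L) = 1260 / (0.75 × 0.6 × 550 × 560 × 10⁻³) = 9.091 mm.
Required leg w = t_e / 0.707 = 12.86 mm → use 13 mm.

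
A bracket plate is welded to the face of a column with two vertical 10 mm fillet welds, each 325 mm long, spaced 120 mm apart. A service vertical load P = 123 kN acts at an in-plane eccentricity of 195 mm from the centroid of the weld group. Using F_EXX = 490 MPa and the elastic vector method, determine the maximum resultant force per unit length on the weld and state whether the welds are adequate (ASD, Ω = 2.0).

f_max ≈ 607 N/mm; adequate

Total weld length L_w = 650 mm. Treat welds as unit-width lines.
Polar moment about centroid: J = 2[d³/12 + d(b/2)²] = 2[325³/12 + 325×60²] = 8061000 mm³.
Direct shear f_v = P/L_w = 123×10³ / 650 = 189.2 N/mm (vertical).
Torsion M = P·e = 123×10³ × 195 = 23985000 N·mm.
Critical point at (x, y) = (60, 162.5) from centroid. f_tx = M·y/J = 483.5 N/mm; f_ty = M·x/J = 178.5 N/mm.
Resultant f_max = √[f_tx² + (f_v + f_ty)²] = √[483.5² + (189.2 + 178.5)²] = 607.5 N/mm.
Capacity per unit length: r_n/Ω = (1/2.0) × 0.6 × 490 × (0.707 × 10) = 1039 N/mm.
607.5 ≤ 1039 → adequate.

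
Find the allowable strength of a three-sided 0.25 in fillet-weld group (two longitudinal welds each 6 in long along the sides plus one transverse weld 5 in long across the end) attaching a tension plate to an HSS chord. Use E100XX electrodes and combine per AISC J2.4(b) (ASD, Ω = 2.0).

R_n/Ω ≈ 93.9 kip

E100XX → F_EXX = 100 ksi.
t_e = 0.707 × 0.25 = 0.1767 in.
R_nwl = 0.6 × 100 × 0.1767 × 12 = 127.3 kip (longitudinal, 2 welds).
R_nwt = 0.6 × 100 × 0.1767 × 5 = 53.02 kip (transverse, base value).
(i) R_nwl + R_nwt = 180.3 kip; (ii) 0.85 R_nwl + 1.5 R_nwt = 187.7 kip.
R_n = max = 187.7 kip [governs: (ii)]; R_n/Ω = 93.85 kip.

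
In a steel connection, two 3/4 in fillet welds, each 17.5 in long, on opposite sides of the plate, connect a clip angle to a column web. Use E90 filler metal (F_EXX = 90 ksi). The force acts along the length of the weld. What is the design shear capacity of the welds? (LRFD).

φR_n ≈ 752 kip

Effective throat t_e = 0.707 × 0.75 = 0.5302 in.
Total length L = 35 in; A_we = 0.5302 × 35 = 18.56 in².
F_nw = 0.6 F_EXX = 0.6 × 90 = 54 ksi.
φR_n = 0.75 × 54 × 18.56 = 751.6 kip.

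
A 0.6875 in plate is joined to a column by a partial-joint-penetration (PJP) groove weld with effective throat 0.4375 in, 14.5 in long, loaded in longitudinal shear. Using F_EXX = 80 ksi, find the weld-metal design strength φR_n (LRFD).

Effective throat (given) t_e = 0.4375 in.
A_we = 0.4375 × 14.5 = 6.344 in².
F_nw = 0.6 F_EXX = 48 ksi.
φR_n = 0.75 × 48 × 6.344 = 228.4 kips.

φR_n ≈ 228 kips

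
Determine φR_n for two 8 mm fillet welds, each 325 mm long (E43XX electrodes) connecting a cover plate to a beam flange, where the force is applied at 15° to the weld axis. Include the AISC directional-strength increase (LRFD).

φR_n ≈ 758 kN

E43XX → F_EXX = 430 MPa.
t_e = 0.707 × 8 = 5.656 mm; A_we = 5.656 × 650 = 3676 mm².
Directional factor: 1.0 + 0.5 sin^1.5(15°) = 1.066.
F_nw = 0.6 × 430 × 1.066 = 275 MPa.
φR_n = 0.75 × 275 × 3676 × 10⁻³ = 758.2 kN.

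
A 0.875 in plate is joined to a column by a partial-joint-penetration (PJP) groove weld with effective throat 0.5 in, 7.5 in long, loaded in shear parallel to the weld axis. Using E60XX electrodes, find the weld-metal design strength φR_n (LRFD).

φR_n ≈ 101 kips

E60XX → F_EXX = 60 ksi.
Effective throat (given) t_e = 0.5 in.
A_we = 0.5 × 7.5 = 3.75 in².
F_nw = 0.6 F_EXX = 36 ksi.
φR_n = 0.75 × 36 × 3.75 = 101.2 kips.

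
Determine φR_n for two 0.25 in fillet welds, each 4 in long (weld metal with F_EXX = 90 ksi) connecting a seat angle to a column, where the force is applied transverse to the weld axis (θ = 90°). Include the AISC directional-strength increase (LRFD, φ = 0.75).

φR_n ≈ 85.9 kips

t_e = 0.707 × 0.25 = 0.1767 in; A_we = 0.1767 × 8 = 1.414 in².
Directional factor: 1.0 + 0.5 sin^1.5(90°) = 1.5.
F_nw = 0.6 × 90 × 1.5 = 81 ksi.
φR_n = 0.75 × 81 × 1.414 = 85.9 kips.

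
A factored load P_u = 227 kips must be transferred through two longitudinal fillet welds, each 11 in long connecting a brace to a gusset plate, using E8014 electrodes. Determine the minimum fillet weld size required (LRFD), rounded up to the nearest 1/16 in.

w = 7/16 in

E80XX → F_EXX = 80 ksi.
Total weld length L = 22 in.
Required throat t_e = P_u / (φ × 0.6 F_EXX × L) = 227 / (0.75 × 0.6 × 80 × 22) = 0.2866 in.
Required leg w = t_e / 0.707 = 0.4054 in → use 7/16 in.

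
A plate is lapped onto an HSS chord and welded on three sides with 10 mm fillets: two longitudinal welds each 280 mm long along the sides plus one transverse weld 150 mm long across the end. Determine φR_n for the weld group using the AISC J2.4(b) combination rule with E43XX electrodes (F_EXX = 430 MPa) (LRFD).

t_e = 0.707 × 10 = 7.07 mm.
R_nwl = 0.6 × 430 × 7.07 × 560 × 10⁻³ = 1021 kN (longitudinal, 2 welds).
R_nwt = 0.6 × 430 × 7.07 × 150 × 10⁻³ = 273.6 kN (transverse, base value).
(i) R_nwl + R_nwt = 1295 kN; (ii) 0.85 R_nwl + 1.5 R_nwt = 1279 kN.
R_n = max = 1295 kN [governs: (i)]; φR_n = 971.3 kN.

φR_n ≈ 971 kN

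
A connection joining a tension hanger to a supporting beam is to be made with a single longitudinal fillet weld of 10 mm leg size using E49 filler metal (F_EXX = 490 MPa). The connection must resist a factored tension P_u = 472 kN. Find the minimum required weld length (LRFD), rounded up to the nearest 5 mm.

L = 305 mm

Throat t_e = 0.707 × 10 = 7.07 mm.
φr_n = 0.75 × 0.6 × 490 × 7.07 × 10⁻³ = 1.559 kN/mm.
L_req = P_u / φr_n = 472 / 1.559 = 302.8 mm total.
Round up → use L = 305 mm.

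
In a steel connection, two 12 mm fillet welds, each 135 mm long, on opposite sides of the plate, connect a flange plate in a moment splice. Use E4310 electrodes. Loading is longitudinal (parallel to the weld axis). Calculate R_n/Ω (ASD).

E43XX → F_EXX = 430 MPa.
Effective throat t_e = 0.707 × 12 = 8.484 mm.
Total length L = 270 mm; A_we = 8.484 × 270 = 2291 mm².
F_nw = 0.6 F_EXX = 0.6 × 430 = 258 MPa.
R_n = 258 × 2291 × 10⁻³ = 591 kN; R_n/Ω = 591/2.0 = 295.5 kN.

R_n/Ω ≈ 295 kN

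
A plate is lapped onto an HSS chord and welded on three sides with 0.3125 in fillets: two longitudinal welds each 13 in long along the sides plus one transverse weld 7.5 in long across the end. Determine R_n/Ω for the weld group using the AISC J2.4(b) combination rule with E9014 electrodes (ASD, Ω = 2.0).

E90XX → F_EXX = 90 ksi.
t_e = 0.707 × 0.3125 = 0.2209 in.
R_nwl = 0.6 × 90 × 0.2209 × 26 = 310.2 kips (longitudinal, 2 welds).
R_nwt = 0.6 × 90 × 0.2209 × 7.5 = 89.48 kips (transverse, base value).
(i) R_nwl + R_nwt = 399.7 kips; (ii) 0.85 R_nwl + 1.5 R_nwt = 397.9 kips.
R_n = max = 399.7 kips [governs: (i)]; R_n/Ω = 199.8 kips.

R_n/Ω ≈ 200 kips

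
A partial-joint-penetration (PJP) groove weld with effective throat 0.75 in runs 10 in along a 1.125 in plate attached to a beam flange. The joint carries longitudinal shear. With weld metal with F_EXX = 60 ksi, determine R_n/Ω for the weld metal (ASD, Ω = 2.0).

Effective throat (given) t_e = 0.75 in.
A_we = 0.75 × 10 = 7.5 in².
F_nw = 0.6 F_EXX = 36 ksi.
R_n/Ω = (36 × 7.5) / 2.0 = 135 kip.

R_n/Ω ≈ 135 kip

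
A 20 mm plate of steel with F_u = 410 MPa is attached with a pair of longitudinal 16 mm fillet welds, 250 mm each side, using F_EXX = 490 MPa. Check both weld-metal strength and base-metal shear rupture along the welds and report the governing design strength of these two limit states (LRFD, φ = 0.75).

t_e = 0.707 × 16 = 11.31 mm; L = 500 mm.
Weld metal: φR_n = 0.75 × 0.6 × 490 × 11.31 × 500 × 10⁻³ = 1247 kN.
Base metal (shear rupture): φR_n = 0.75 × 0.6 × 410 × 20 × 500 × 10⁻³ = 1845 kN.
Governing: weld metal.

φR_n ≈ 1250 kN (weld metal governs)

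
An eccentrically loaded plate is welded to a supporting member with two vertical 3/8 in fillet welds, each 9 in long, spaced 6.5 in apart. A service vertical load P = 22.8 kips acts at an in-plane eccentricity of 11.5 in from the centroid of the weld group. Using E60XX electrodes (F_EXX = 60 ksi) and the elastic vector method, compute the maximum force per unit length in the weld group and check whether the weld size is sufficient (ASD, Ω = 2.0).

f_max ≈ 5.51 kip/in; NOT adequate

Total weld length L_w = 18 in. Treat welds as unit-width lines.
Polar moment about centroid: J = 2[d³/12 + d(b/2)²] = 2[9³/12 + 9×3.25²] = 311.6 in³.
Direct shear f_v = P/L_w = 22.8 / 18 = 1.267 kip/in (vertical).
Torsion M = P·e = 22.8 × 11.5 = 262.2 kip·in.
Critical point at (x, y) = (3.25, 4.5) from centroid. f_tx = M·y/J = 3.786 kip/in; f_ty = M·x/J = 2.735 kip/in.
Resultant f_max = √[f_tx² + (f_v + f_ty)²] = √[3.786² + (1.267 + 2.735)²] = 5.509 kip/in.
Capacity per unit length: r_n/Ω = (1/2.0) × 0.6 × 60 × (0.707 × 0.375) = 4.772 kip/in.
5.509 > 4.772 → NOT adequate.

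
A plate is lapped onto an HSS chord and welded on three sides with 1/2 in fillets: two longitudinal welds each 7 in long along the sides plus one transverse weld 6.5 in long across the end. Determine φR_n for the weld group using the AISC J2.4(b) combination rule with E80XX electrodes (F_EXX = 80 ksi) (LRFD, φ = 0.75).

t_e = 0.707 × 0.5 = 0.3535 in.
R_nwl = 0.6 × 80 × 0.3535 × 14 = 237.6 kip (longitudinal, 2 welds).
R_nwt = 0.6 × 80 × 0.3535 × 6.5 = 110.3 kip (transverse, base value).
(i) R_nwl + R_nwt = 347.8 kip; (ii) 0.85 R_nwl + 1.5 R_nwt = 367.4 kip.
R_n = max = 367.4 kip [governs: (ii)]; φR_n = 275.5 kip.

φR_n ≈ 276 kip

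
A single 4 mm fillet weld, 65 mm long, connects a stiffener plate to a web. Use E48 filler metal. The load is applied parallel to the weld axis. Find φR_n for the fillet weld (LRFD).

φR_n ≈ 39.7 kN

E48XX → F_EXX = 480 MPa.
Effective throat t_e = 0.707 × 4 = 2.828 mm.
Total length L = 65 mm; A_we = 2.828 × 65 = 183.8 mm².
F_nw = 0.6 F_EXX = 0.6 × 480 = 288 MPa.
φR_n = 0.75 × 288 × 183.8 × 10⁻³ = 39.71 kN.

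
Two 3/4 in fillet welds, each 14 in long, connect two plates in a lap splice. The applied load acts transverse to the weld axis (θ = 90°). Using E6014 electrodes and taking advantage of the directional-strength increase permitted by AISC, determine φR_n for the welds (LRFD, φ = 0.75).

φR_n ≈ 601 kip

E60XX → F_EXX = 60 ksi.
t_e = 0.707 × 0.75 = 0.5302 in; A_we = 0.5302 × 28 = 14.85 in².
Directional factor: 1.0 + 0.5 sin^1.5(90°) = 1.5.
F_nw = 0.6 × 60 × 1.5 = 54 ksi.
φR_n = 0.75 × 54 × 14.85 = 601.3 kip.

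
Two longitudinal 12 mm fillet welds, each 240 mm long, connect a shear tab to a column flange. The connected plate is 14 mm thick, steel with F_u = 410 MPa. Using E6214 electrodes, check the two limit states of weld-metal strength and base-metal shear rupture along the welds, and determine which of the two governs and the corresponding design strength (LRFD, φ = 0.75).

E62XX → F_EXX = 620 MPa.
t_e = 0.707 × 12 = 8.484 mm; L = 480 mm.
Weld metal: φR_n = 0.75 × 0.6 × 620 × 8.484 × 480 × 10⁻³ = 1136 kN.
Base metal (shear rupture): φR_n = 0.75 × 0.6 × 410 × 14 × 480 × 10⁻³ = 1240 kN.
Governing: weld metal.

φR_n ≈ 1140 kN (weld metal governs)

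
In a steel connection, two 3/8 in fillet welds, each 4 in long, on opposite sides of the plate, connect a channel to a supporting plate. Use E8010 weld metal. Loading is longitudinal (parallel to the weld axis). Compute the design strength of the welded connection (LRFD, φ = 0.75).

E80XX → F_EXX = 80 ksi.
Effective throat t_e = 0.707 × 0.375 = 0.2651 in.
Total length L = 8 in; A_we = 0.2651 × 8 = 2.121 in².
F_nw = 0.6 F_EXX = 0.6 × 80 = 48 ksi.
φR_n = 0.75 × 48 × 2.121 = 76.36 kip.

φR_n ≈ 76.4 kip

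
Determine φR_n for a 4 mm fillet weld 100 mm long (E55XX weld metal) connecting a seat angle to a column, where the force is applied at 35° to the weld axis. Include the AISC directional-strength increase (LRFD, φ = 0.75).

E55XX → F_EXX = 550 MPa.
t_e = 0.707 × 4 = 2.828 mm; A_we = 2.828 × 100 = 282.8 mm².
Directional factor: 1.0 + 0.5 sin^1.5(35°) = 1.217.
F_nw = 0.6 × 550 × 1.217 = 401.7 MPa.
φR_n = 0.75 × 401.7 × 282.8 × 10⁻³ = 85.2 kN.

φR_n ≈ 85.2 kN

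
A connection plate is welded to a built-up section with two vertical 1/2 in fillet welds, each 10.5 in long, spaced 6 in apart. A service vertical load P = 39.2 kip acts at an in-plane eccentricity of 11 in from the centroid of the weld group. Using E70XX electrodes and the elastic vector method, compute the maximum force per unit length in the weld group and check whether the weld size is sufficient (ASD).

f_max ≈ 7.92 kip/in; NOT adequate

E70XX → F_EXX = 70 ksi.
Total weld length L_w = 21 in. Treat welds as unit-width lines.
Polar moment about centroid: J = 2[d³/12 + d(b/2)²] = 2[10.5³/12 + 10.5×3²] = 381.9 in³.
Direct shear f_v = P/L_w = 39.2 / 21 = 1.867 kip/in (vertical).
Torsion M = P·e = 39.2 × 11 = 431.2 kip·in.
Critical point at (x, y) = (3, 5.25) from centroid. f_tx = M·y/J = 5.927 kip/in; f_ty = M·x/J = 3.387 kip/in.
Resultant f_max = √[f_tx² + (f_v + f_ty)²] = √[5.927² + (1.867 + 3.387)²] = 7.92 kip/in.
Capacity per unit length: r_n/Ω = (1/2.0) × 0.6 × 70 × (0.707 × 0.5) = 7.423 kip/in.
7.92 > 7.423 → NOT adequate.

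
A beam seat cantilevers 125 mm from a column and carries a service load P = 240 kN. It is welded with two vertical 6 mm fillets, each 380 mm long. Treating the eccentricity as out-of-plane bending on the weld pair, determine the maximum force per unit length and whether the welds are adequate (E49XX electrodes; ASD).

f_max ≈ 699 N/mm; NOT adequate

E49XX → F_EXX = 490 MPa.
L_w = 2 × 380 = 760 mm; section modulus (unit throat) S = 2 × L²/6 = 48130 mm².
Direct shear f_v = P/L_w = 240×10³/760 = 315.8 N/mm.
Moment M = P × e = 240×10³ × 125 = 30000000 N·mm; bending f_b = M/S = 623.3 N/mm.
f_max = √(f_v² + f_b²) = √(315.8² + 623.3²) = 698.7 N/mm.
r_n/Ω = (1/2.0) × 0.6 × 490 × (0.707 × 6) = 623.6 N/mm → NOT adequate.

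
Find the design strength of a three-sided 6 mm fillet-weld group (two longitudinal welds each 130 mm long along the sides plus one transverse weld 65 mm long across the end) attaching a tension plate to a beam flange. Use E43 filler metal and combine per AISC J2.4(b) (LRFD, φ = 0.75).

φR_n ≈ 267 kN

E43XX → F_EXX = 430 MPa.
t_e = 0.707 × 6 = 4.242 mm.
R_nwl = 0.6 × 430 × 4.242 × 260 × 10⁻³ = 284.6 kN (longitudinal, 2 welds).
R_nwt = 0.6 × 430 × 4.242 × 65 × 10⁻³ = 71.14 kN (transverse, base value).
(i) R_nwl + R_nwt = 355.7 kN; (ii) 0.85 R_nwl + 1.5 R_nwt = 348.6 kN.
R_n = max = 355.7 kN [governs: (i)]; φR_n = 266.8 kN.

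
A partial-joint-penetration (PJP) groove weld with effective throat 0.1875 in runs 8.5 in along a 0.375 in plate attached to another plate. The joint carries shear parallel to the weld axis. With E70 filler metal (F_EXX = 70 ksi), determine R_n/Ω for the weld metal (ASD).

R_n/Ω ≈ 33.5 kips

Effective throat (given) t_e = 0.1875 in.
A_we = 0.1875 × 8.5 = 1.594 in².
F_nw = 0.6 F_EXX = 42 ksi.
R_n/Ω = (42 × 1.594) / 2.0 = 33.47 kips.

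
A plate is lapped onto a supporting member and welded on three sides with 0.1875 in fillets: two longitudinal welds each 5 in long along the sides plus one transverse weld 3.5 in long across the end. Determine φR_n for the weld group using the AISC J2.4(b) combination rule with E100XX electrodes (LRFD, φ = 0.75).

E100XX → F_EXX = 100 ksi.
t_e = 0.707 × 0.1875 = 0.1326 in.
R_nwl = 0.6 × 100 × 0.1326 × 10 = 79.54 kip (longitudinal, 2 welds).
R_nwt = 0.6 × 100 × 0.1326 × 3.5 = 27.84 kip (transverse, base value).
(i) R_nwl + R_nwt = 107.4 kip; (ii) 0.85 R_nwl + 1.5 R_nwt = 109.4 kip.
R_n = max = 109.4 kip [governs: (ii)]; φR_n = 82.02 kip.

φR_n ≈ 82 kip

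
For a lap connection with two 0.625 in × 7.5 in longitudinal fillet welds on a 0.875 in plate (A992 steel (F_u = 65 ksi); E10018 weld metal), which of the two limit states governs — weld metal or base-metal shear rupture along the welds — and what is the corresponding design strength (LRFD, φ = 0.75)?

φR_n ≈ 298 kips (weld metal governs)

E100XX → F_EXX = 100 ksi.
t_e = 0.707 × 0.625 = 0.4419 in; L = 15 in.
Weld metal: φR_n = 0.75 × 0.6 × 100 × 0.4419 × 15 = 298.3 kips.
Base metal (shear rupture): φR_n = 0.75 × 0.6 × 65 × 0.875 × 15 = 383.9 kips.
Governing: weld metal.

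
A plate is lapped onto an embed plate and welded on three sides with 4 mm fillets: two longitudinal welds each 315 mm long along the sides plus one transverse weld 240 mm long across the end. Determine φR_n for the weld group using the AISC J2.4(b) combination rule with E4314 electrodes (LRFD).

E43XX → F_EXX = 430 MPa.
t_e = 0.707 × 4 = 2.828 mm.
R_nwl = 0.6 × 430 × 2.828 × 630 × 10⁻³ = 459.7 kN (longitudinal, 2 welds).
R_nwt = 0.6 × 430 × 2.828 × 240 × 10⁻³ = 175.1 kN (transverse, base value).
(i) R_nwl + R_nwt = 634.8 kN; (ii) 0.85 R_nwl + 1.5 R_nwt = 653.4 kN.
R_n = max = 653.4 kN [governs: (ii)]; φR_n = 490 kN.

φR_n ≈ 490 kN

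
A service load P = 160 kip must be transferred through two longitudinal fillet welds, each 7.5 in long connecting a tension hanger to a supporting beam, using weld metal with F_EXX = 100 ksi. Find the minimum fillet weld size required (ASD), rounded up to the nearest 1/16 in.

w = 9/16 in

Total weld length L = 15 in.
Required throat t_e = P × Ω / (0.6 F_EXX × L) = 160 × 2.0 / (0.6 × 100 × 15) = 0.3556 in.
Required leg w = t_e / 0.707 = 0.5029 in → use 9/16 in.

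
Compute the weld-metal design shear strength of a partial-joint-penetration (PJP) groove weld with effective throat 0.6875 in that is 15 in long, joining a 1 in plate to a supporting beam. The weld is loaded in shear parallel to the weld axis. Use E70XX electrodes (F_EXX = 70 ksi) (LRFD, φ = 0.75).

φR_n ≈ 325 kips

Effective throat (given) t_e = 0.6875 in.
A_we = 0.6875 × 15 = 10.31 in².
F_nw = 0.6 F_EXX = 42 ksi.
φR_n = 0.75 × 42 × 10.31 = 324.8 kips.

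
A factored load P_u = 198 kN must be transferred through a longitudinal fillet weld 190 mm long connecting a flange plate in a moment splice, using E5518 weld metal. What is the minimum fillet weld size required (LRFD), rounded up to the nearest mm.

E55XX → F_EXX = 550 MPa.
Total weld length L = 190 mm.
Required throat t_e = P_u / (φ × 0.6 F_EXX × L) = 198 / (0.75 × 0.6 × 550 × 190 × 10⁻³) = 4.211 mm.
Required leg w = t_e / 0.707 = 5.955 mm → use 6 mm.

w = 6 mm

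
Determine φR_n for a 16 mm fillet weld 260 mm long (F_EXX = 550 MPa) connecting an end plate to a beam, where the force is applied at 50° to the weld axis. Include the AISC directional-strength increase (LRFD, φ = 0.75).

t_e = 0.707 × 16 = 11.31 mm; A_we = 11.31 × 260 = 2941 mm².
Directional factor: 1.0 + 0.5 sin^1.5(50°) = 1.335.
F_nw = 0.6 × 550 × 1.335 = 440.6 MPa.
φR_n = 0.75 × 440.6 × 2941 × 10⁻³ = 972 kN.

φR_n ≈ 972 kN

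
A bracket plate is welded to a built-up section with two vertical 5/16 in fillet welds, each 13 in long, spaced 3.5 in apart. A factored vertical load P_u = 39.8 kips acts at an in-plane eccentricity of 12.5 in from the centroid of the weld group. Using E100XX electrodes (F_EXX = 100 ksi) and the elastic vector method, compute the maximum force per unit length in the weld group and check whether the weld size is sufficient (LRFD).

Total weld length L_w = 26 in. Treat welds as unit-width lines.
Polar moment about centroid: J = 2[d³/12 + d(b/2)²] = 2[13³/12 + 13×1.75²] = 445.8 in³.
Direct shear f_v = P/L_w = 39.8 / 26 = 1.531 kip/in (vertical).
Torsion M = P·e = 39.8 × 12.5 = 497.5 kip·in.
Critical point at (x, y) = (1.75, 6.5) from centroid. f_tx = M·y/J = 7.254 kip/in; f_ty = M·x/J = 1.953 kip/in.
Resultant f_max = √[f_tx² + (f_v + f_ty)²] = √[7.254² + (1.531 + 1.953)²] = 8.047 kip/in.
Capacity per unit length: φr_n = 0.75 × 0.6 × 100 × (0.707 × 0.3125) = 9.942 kip/in.
8.047 ≤ 9.942 → adequate.

f_max ≈ 8.05 kip/in; adequate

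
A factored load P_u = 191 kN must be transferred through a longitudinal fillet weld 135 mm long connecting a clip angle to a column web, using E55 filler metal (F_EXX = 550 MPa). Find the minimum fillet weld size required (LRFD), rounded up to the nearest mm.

w = 9 mm

Total weld length L = 135 mm.
Required throat t_e = P_u / (φ × 0.6 F_EXX × L) = 191 / (0.75 × 0.6 × 550 × 135 × 10⁻³) = 5.716 mm.
Required leg w = t_e / 0.707 = 8.085 mm → use 9 mm.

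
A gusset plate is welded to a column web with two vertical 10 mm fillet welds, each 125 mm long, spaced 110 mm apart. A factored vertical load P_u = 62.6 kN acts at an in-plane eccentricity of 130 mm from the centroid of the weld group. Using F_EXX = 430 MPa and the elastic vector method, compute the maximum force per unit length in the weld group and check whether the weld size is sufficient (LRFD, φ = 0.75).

Total weld length L_w = 250 mm. Treat welds as unit-width lines.
Polar moment about centroid: J = 2[d³/12 + d(b/2)²] = 2[125³/12 + 125×55²] = 1082000 mm³.
Direct shear f_v = P/L_w = 62.6×10³ / 250 = 250.4 N/mm (vertical).
Torsion M = P·e = 62.6×10³ × 130 = 8138000 N·mm.
Critical point at (x, y) = (55, 62.5) from centroid. f_tx = M·y/J = 470.2 N/mm; f_ty = M·x/J = 413.8 N/mm.
Resultant f_max = √[f_tx² + (f_v + f_ty)²] = √[470.2² + (250.4 + 413.8)²] = 813.7 N/mm.
Capacity per unit length: φr_n = 0.75 × 0.6 × 430 × (0.707 × 10) = 1368 N/mm.
813.7 ≤ 1368 → adequate.

f_max ≈ 814 N/mm; adequate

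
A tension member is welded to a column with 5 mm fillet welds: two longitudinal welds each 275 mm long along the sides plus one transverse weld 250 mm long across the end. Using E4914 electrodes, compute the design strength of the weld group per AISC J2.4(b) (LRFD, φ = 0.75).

φR_n ≈ 657 kN

E49XX → F_EXX = 490 MPa.
t_e = 0.707 × 5 = 3.535 mm.
R_nwl = 0.6 × 490 × 3.535 × 550 × 10⁻³ = 571.6 kN (longitudinal, 2 welds).
R_nwt = 0.6 × 490 × 3.535 × 250 × 10⁻³ = 259.8 kN (transverse, base value).
(i) R_nwl + R_nwt = 831.4 kN; (ii) 0.85 R_nwl + 1.5 R_nwt = 875.6 kN.
R_n = max = 875.6 kN [governs: (ii)]; φR_n = 656.7 kN.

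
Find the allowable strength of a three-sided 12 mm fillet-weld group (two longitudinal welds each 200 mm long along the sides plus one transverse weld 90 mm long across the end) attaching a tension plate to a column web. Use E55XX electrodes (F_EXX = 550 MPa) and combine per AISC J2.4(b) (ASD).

t_e = 0.707 × 12 = 8.484 mm.
R_nwl = 0.6 × 550 × 8.484 × 400 × 10⁻³ = 1120 kN (longitudinal, 2 welds).
R_nwt = 0.6 × 550 × 8.484 × 90 × 10⁻³ = 252 kN (transverse, base value).
(i) R_nwl + R_nwt = 1372 kN; (ii) 0.85 R_nwl + 1.5 R_nwt = 1330 kN.
R_n = max = 1372 kN [governs: (i)]; R_n/Ω = 685.9 kN.

R_n/Ω ≈ 686 kN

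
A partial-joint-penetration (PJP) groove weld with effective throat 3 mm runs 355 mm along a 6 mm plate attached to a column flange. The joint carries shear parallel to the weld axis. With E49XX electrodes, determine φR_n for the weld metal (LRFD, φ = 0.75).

E49XX → F_EXX = 490 MPa.
Effective throat (given) t_e = 3 mm.
A_we = 3 × 355 = 1065 mm².
F_nw = 0.6 F_EXX = 294 MPa.
φR_n = 0.75 × 294 × 1065 × 10⁻³ = 234.8 kN.

φR_n ≈ 235 kN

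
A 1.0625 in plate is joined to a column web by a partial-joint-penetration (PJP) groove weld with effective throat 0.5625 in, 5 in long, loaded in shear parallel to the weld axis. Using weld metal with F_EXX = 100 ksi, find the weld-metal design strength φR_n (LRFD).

Effective throat (given) t_e = 0.5625 in.
A_we = 0.5625 × 5 = 2.812 in².
F_nw = 0.6 F_EXX = 60 ksi.
φR_n = 0.75 × 60 × 2.812 = 126.6 kips.

φR_n ≈ 127 kips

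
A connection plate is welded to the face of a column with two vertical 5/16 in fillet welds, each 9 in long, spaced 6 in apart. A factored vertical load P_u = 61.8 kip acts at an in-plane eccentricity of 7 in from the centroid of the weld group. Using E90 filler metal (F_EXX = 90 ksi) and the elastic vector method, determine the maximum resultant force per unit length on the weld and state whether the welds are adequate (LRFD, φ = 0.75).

f_max ≈ 10.6 kip/in; NOT adequate

Total weld length L_w = 18 in. Treat welds as unit-width lines.
Polar moment about centroid: J = 2[d³/12 + d(b/2)²] = 2[9³/12 + 9×3²] = 283.5 in³.
Direct shear f_v = P/L_w = 61.8 / 18 = 3.433 kip/in (vertical).
Torsion M = P·e = 61.8 × 7 = 432.6 kip·in.
Critical point at (x, y) = (3, 4.5) from centroid. f_tx = M·y/J = 6.867 kip/in; f_ty = M·x/J = 4.578 kip/in.
Resultant f_max = √[f_tx² + (f_v + f_ty)²] = √[6.867² + (3.433 + 4.578)²] = 10.55 kip/in.
Capacity per unit length: φr_n = 0.75 × 0.6 × 90 × (0.707 × 0.3125) = 8.948 kip/in.
10.55 > 8.948 → NOT adequate.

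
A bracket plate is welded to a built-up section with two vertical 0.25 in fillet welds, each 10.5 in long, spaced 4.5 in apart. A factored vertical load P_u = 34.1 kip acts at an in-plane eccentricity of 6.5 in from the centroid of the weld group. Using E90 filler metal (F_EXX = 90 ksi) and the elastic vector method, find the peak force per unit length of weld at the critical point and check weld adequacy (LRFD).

f_max ≈ 5.09 kip/in; adequate

Total weld length L_w = 21 in. Treat welds as unit-width lines.
Polar moment about centroid: J = 2[d³/12 + d(b/2)²] = 2[10.5³/12 + 10.5×2.25²] = 299.2 in³.
Direct shear f_v = P/L_w = 34.1 / 21 = 1.624 kip/in (vertical).
Torsion M = P·e = 34.1 × 6.5 = 221.65 kip·in.
Critical point at (x, y) = (2.25, 5.25) from centroid. f_tx = M·y/J = 3.889 kip/in; f_ty = M·x/J = 1.667 kip/in.
Resultant f_max = √[f_tx² + (f_v + f_ty)²] = √[3.889² + (1.624 + 1.667)²] = 5.094 kip/in.
Capacity per unit length: φr_n = 0.75 × 0.6 × 90 × (0.707 × 0.25) = 7.158 kip/in.
5.094 ≤ 7.158 → adequate.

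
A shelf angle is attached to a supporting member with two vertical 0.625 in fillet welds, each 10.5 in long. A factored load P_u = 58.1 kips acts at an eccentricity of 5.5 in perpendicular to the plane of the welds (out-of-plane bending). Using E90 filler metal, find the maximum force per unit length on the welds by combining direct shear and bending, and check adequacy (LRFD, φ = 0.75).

f_max ≈ 9.12 kip/in; adequate

E90XX → F_EXX = 90 ksi.
L_w = 2 × 10.5 = 21 in; section modulus (unit throat) S = 2 × L²/6 = 36.75 in².
Direct shear f_v = P/L_w = 58.1/21 = 2.767 kip/in.
Moment M = P × e = 58.1 × 5.5 = 319.55 kip·in; bending f_b = M/S = 8.695 kip/in.
f_max = √(f_v² + f_b²) = √(2.767² + 8.695²) = 9.125 kip/in.
φr_n = 0.75 × 0.6 × 90 × (0.707 × 0.625) = 17.9 kip/in → adequate.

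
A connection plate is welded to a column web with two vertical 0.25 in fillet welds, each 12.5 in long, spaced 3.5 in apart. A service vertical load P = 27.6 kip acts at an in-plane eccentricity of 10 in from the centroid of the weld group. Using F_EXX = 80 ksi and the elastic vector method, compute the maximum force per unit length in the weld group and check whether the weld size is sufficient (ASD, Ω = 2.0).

Total weld length L_w = 25 in. Treat welds as unit-width lines.
Polar moment about centroid: J = 2[d³/12 + d(b/2)²] = 2[12.5³/12 + 12.5×1.75²] = 402.1 in³.
Direct shear f_v = P/L_w = 27.6 / 25 = 1.104 kip/in (vertical).
Torsion M = P·e = 27.6 × 10 = 276 kip·in.
Critical point at (x, y) = (1.75, 6.25) from centroid. f_tx = M·y/J = 4.29 kip/in; f_ty = M·x/J = 1.201 kip/in.
Resultant f_max = √[f_tx² + (f_v + f_ty)²] = √[4.29² + (1.104 + 1.201)²] = 4.87 kip/in.
Capacity per unit length: r_n/Ω = (1/2.0) × 0.6 × 80 × (0.707 × 0.25) = 4.242 kip/in.
4.87 > 4.242 → NOT adequate.

f_max ≈ 4.87 kip/in; NOT adequate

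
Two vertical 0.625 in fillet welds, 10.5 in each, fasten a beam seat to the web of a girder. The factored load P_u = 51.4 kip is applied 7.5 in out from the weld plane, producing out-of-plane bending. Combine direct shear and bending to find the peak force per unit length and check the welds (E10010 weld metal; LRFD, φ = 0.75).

E100XX → F_EXX = 100 ksi.
L_w = 2 × 10.5 = 21 in; section modulus (unit throat) S = 2 × L²/6 = 36.75 in².
Direct shear f_v = P/L_w = 51.4/21 = 2.448 kip/in.
Moment M = P × e = 51.4 × 7.5 = 385.5 kip·in; bending f_b = M/S = 10.49 kip/in.
f_max = √(f_v² + f_b²) = √(2.448² + 10.49²) = 10.77 kip/in.
φr_n = 0.75 × 0.6 × 100 × (0.707 × 0.625) = 19.88 kip/in → adequate.

f_max ≈ 10.8 kip/in; adequate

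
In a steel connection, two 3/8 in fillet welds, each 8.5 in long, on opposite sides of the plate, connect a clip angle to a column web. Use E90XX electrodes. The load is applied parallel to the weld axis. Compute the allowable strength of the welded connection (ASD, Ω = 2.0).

E90XX → F_EXX = 90 ksi.
Effective throat t_e = 0.707 × 0.375 = 0.2651 in.
Total length L = 17 in; A_we = 0.2651 × 17 = 4.507 in².
F_nw = 0.6 F_EXX = 0.6 × 90 = 54 ksi.
R_n = 54 × 4.507 = 243.4 kips; R_n/Ω = 243.4/2.0 = 121.7 kips.

R_n/Ω ≈ 122 kips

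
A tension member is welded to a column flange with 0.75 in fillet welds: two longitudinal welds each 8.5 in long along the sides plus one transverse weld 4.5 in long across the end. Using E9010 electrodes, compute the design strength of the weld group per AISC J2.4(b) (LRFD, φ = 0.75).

φR_n ≈ 462 kip

E90XX → F_EXX = 90 ksi.
t_e = 0.707 × 0.75 = 0.5302 in.
R_nwl = 0.6 × 90 × 0.5302 × 17 = 486.8 kip (longitudinal, 2 welds).
R_nwt = 0.6 × 90 × 0.5302 × 4.5 = 128.9 kip (transverse, base value).
(i) R_nwl + R_nwt = 615.6 kip; (ii) 0.85 R_nwl + 1.5 R_nwt = 607 kip.
R_n = max = 615.6 kip [governs: (i)]; φR_n = 461.7 kip.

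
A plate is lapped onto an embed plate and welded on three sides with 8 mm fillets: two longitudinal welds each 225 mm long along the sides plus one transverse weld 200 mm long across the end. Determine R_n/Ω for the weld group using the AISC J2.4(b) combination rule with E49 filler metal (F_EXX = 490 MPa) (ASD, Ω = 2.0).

R_n/Ω ≈ 567 kN

t_e = 0.707 × 8 = 5.656 mm.
R_nwl = 0.6 × 490 × 5.656 × 450 × 10⁻³ = 748.3 kN (longitudinal, 2 welds).
R_nwt = 0.6 × 490 × 5.656 × 200 × 10⁻³ = 332.6 kN (transverse, base value).
(i) R_nwl + R_nwt = 1081 kN; (ii) 0.85 R_nwl + 1.5 R_nwt = 1135 kN.
R_n = max = 1135 kN [governs: (ii)]; R_n/Ω = 567.5 kN.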